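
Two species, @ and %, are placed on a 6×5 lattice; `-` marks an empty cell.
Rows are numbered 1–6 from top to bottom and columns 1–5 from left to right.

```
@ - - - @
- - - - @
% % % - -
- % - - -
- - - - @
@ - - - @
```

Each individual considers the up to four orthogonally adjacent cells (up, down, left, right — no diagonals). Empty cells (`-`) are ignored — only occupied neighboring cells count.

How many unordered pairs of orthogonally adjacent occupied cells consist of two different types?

Scan each occupied cell's neighbors to the right and below so each pair is counted once.
Row 1: @(1,5)–@(2,5)=  → 0/1 unlike.
Row 3: %(3,1)–%(3,2)= %(3,2)–%(3,3)= %(3,2)–%(4,2)=  → 0/3 unlike.
Row 5: @(5,5)–@(6,5)=  → 0/1 unlike.
Total adjacent occupied pairs: 5; unlike-type pairs: 0.

0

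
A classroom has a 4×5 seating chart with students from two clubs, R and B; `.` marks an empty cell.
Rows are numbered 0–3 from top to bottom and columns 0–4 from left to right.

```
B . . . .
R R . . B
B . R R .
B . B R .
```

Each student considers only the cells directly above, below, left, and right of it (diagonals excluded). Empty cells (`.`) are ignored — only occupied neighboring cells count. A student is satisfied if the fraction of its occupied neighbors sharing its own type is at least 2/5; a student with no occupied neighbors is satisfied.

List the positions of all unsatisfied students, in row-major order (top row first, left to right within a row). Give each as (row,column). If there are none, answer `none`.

Row 0: (0,0)B 0/1 unhappy
Row 1: (1,0)R 1/3 unhappy · (1,1)R 1/1 ok · (1,4)B 0/0 ok
Row 2: (2,0)B 1/2 ok · (2,2)R 1/2 ok · (2,3)R 2/2 ok
Row 3: (3,0)B 1/1 ok · (3,2)B 0/2 unhappy · (3,3)R 1/2 ok

(0,0), (1,0), (3,2)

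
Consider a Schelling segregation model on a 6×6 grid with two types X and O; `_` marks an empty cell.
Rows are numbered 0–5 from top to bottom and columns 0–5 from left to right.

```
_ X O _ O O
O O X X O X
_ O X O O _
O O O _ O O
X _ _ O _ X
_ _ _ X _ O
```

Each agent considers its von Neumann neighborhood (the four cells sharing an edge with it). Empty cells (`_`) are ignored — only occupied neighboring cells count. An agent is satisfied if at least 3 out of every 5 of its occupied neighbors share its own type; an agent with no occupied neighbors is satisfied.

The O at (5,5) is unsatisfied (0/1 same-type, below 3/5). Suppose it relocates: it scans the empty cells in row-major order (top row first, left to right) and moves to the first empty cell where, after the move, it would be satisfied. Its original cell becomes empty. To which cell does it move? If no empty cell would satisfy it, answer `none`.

(0,3)

Vacating (5,5). Empty cells in order:
  (0,0): 1/2 same-type → still unsatisfied.
  (0,3): 2/3 same-type → satisfied — stop here.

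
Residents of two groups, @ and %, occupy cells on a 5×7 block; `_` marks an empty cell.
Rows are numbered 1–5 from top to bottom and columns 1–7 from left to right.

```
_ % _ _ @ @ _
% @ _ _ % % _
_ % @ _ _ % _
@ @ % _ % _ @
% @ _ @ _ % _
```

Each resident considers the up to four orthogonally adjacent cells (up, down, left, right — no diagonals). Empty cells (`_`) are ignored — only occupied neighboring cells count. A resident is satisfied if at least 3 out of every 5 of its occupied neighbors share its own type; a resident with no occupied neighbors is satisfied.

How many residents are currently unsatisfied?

(1,2)% 0/1 unhappy
(1,5)@ 1/2 unhappy
(1,6)@ 1/2 unhappy
(2,1)% 0/1 unhappy
(2,2)@ 0/3 unhappy
(2,5)% 1/2 unhappy
(2,6)% 2/3 ok
(3,2)% 0/3 unhappy
(3,3)@ 0/2 unhappy
(3,6)% 1/1 ok
(4,1)@ 1/2 unhappy
(4,2)@ 2/4 unhappy
(4,3)% 0/2 unhappy
(4,5)% 0/0 ok
(4,7)@ 0/0 ok
(5,1)% 0/2 unhappy
(5,2)@ 1/2 unhappy
(5,4)@ 0/0 ok
(5,6)% 0/0 ok
Unsatisfied: (1,2), (1,5), (1,6), (2,1), (2,2), (2,5), (3,2), (3,3), (4,1), (4,2), (4,3), (5,1), (5,2) — 13 in total.

13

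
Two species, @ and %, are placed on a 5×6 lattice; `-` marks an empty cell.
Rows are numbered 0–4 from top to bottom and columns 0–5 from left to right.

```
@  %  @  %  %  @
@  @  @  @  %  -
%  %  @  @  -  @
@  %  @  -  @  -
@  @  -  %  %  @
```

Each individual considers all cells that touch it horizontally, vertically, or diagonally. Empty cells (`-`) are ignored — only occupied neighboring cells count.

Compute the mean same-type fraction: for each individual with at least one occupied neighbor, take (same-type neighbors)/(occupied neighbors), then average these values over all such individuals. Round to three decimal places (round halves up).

0.472

(0,0)@ 2/3
(0,1)% 0/5
(0,2)@ 3/5
(0,3)% 2/5
(0,4)% 2/4
(0,5)@ 0/2
(1,0)@ 2/5
(1,1)@ 5/8
(1,2)@ 5/8
(1,3)@ 4/7
(1,4)% 2/6
(2,0)% 2/5
(2,1)% 2/8
(2,2)@ 5/7
(2,3)@ 5/6
(2,5)@ 1/2
(3,0)@ 2/5
(3,1)% 2/7
(3,2)@ 3/6
(3,4)@ 3/5
(4,0)@ 2/3
(4,1)@ 3/4
(4,3)% 1/3
(4,4)% 1/3
(4,5)@ 1/2
Sum over 25 individuals: 2/3 + 0/5 + 3/5 + 2/5 + 2/4 + 0/2 + 2/5 + 5/8 + 5/8 + 4/7 + 2/6 + 2/5 + 2/8 + 5/7 + 5/6 + 1/2 + 2/5 + 2/7 + 3/6 + 3/5 + 2/3 + 3/4 + 1/3 + 1/3 + 1/2 = 4951/420; mean = 4951/420 ÷ 25 = 4951/10500 = 0.471523… → 0.472.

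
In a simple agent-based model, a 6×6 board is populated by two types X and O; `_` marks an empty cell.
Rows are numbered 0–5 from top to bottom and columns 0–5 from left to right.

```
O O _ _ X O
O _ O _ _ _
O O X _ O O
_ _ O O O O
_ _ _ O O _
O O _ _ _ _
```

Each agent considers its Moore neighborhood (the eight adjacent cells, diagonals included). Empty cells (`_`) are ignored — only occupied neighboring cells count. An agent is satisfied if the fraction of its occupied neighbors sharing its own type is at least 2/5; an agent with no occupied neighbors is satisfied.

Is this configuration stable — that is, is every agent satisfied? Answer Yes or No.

(0,0)O 2/2 satisfied
(0,1)O 3/3 satisfied
(0,4)X 0/1 not
(0,5)O 0/1 not
(1,0)O 4/4 satisfied
(1,2)O 2/3 satisfied
(2,0)O 2/2 satisfied
(2,1)O 4/5 satisfied
(2,2)X 0/4 not
(2,4)O 4/4 satisfied
(2,5)O 3/3 satisfied
(3,2)O 3/4 satisfied
(3,3)O 5/6 satisfied
(3,4)O 6/6 satisfied
(3,5)O 4/4 satisfied
(4,3)O 4/4 satisfied
(4,4)O 4/4 satisfied
(5,0)O 1/1 satisfied
(5,1)O 1/1 satisfied
For instance (0,4) has only 0/1 same-type neighbors, below 2/5.

No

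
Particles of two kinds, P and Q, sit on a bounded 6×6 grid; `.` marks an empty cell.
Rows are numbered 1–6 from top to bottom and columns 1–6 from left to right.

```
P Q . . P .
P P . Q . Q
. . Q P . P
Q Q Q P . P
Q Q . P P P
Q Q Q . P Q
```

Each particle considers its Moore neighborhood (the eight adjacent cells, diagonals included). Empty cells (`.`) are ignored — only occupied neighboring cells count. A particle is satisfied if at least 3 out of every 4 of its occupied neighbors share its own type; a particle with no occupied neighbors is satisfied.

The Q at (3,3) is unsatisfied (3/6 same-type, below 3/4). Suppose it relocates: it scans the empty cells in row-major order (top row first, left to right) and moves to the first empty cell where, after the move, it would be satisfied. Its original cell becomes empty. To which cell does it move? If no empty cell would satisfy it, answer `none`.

Vacating (3,3). Empty cells in order:
  (1,3): 2/3 same-type → still unsatisfied.
  (1,4): 1/2 same-type → still unsatisfied.
  (1,6): 1/2 same-type → still unsatisfied.
  (2,3): 2/4 same-type → still unsatisfied.
  (2,5): 2/5 same-type → still unsatisfied.
  (3,1): 2/4 same-type → still unsatisfied.
  (3,2): 3/5 same-type → still unsatisfied.
  (3,5): 2/6 same-type → still unsatisfied.
  (4,5): 0/7 same-type → still unsatisfied.
  (5,3): 5/7 same-type → still unsatisfied.
  (6,4): 1/4 same-type → still unsatisfied.

none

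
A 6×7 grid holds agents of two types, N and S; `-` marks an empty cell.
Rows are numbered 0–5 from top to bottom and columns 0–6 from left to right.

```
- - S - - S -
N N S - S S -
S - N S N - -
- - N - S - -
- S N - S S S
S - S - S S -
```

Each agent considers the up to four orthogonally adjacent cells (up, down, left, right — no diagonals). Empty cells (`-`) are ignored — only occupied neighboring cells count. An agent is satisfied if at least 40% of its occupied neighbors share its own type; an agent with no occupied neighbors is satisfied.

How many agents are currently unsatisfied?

(0,2)S 1/1 ✓
(0,5)S 1/1 ✓
(1,0)N 1/2 ✓
(1,1)N 1/2 ✓
(1,2)S 1/3 ✗
(1,4)S 1/2 ✓
(1,5)S 2/2 ✓
(2,0)S 0/1 ✗
(2,2)N 1/3 ✗
(2,3)S 0/2 ✗
(2,4)N 0/3 ✗
(3,2)N 2/2 ✓
(3,4)S 1/2 ✓
(4,1)S 0/1 ✗
(4,2)N 1/3 ✗
(4,4)S 3/3 ✓
(4,5)S 3/3 ✓
(4,6)S 1/1 ✓
(5,0)S 0/0 ✓
(5,2)S 0/1 ✗
(5,4)S 2/2 ✓
(5,5)S 2/2 ✓
Unsatisfied: (1,2), (2,0), (2,2), (2,3), (2,4), (4,1), (4,2), (5,2) — 8 in total.

8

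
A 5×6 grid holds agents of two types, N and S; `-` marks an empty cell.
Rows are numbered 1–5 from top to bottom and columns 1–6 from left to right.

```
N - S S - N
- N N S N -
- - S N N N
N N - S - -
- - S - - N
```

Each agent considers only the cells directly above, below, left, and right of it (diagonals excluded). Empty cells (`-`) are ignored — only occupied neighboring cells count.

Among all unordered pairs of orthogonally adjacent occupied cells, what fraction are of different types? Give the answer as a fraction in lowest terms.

Scan each occupied cell's neighbors to the right and below so each pair is counted once.
Row 1: S(1,3)–S(1,4)= S(1,3)–N(2,3)≠ S(1,4)–S(2,4)=  → 1/3 unlike.
Row 2: N(2,2)–N(2,3)= N(2,3)–S(2,4)≠ N(2,3)–S(3,3)≠ S(2,4)–N(2,5)≠ S(2,4)–N(3,4)≠ N(2,5)–N(3,5)=  → 4/6 unlike.
Row 3: S(3,3)–N(3,4)≠ N(3,4)–N(3,5)= N(3,4)–S(4,4)≠ N(3,5)–N(3,6)=  → 2/4 unlike.
Row 4: N(4,1)–N(4,2)=  → 0/1 unlike.
Total adjacent occupied pairs: 14; unlike-type pairs: 7.
7/14 reduces to 1/2.

1/2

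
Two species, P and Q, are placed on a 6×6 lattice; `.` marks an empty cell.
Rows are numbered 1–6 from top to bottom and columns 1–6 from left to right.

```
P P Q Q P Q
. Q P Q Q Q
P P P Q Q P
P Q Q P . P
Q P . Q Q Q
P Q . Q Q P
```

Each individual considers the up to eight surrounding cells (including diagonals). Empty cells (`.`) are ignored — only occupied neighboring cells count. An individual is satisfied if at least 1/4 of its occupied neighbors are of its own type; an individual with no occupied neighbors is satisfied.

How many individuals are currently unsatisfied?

(1,1)P 1/2 ok
(1,2)P 2/4 ok
(1,3)Q 3/5 ok
(1,4)Q 3/5 ok
(1,5)P 0/5 unhappy
(1,6)Q 2/3 ok
(2,2)Q 1/7 unhappy
(2,3)P 3/8 ok
(2,4)Q 5/8 ok
(2,5)Q 6/8 ok
(2,6)Q 3/5 ok
(3,1)P 2/4 ok
(3,2)P 4/7 ok
(3,3)P 3/8 ok
(3,4)Q 4/7 ok
(3,5)Q 4/7 ok
(3,6)P 1/4 ok
(4,1)P 3/5 ok
(4,2)Q 2/7 ok
(4,3)Q 3/7 ok
(4,4)P 1/6 unhappy
(4,6)P 1/4 ok
(5,1)Q 2/5 ok
(5,2)P 2/6 ok
(5,4)Q 4/5 ok
(5,5)Q 4/7 ok
(5,6)Q 2/4 ok
(6,1)P 1/3 ok
(6,2)Q 1/3 ok
(6,4)Q 3/3 ok
(6,5)Q 4/5 ok
(6,6)P 0/3 unhappy
Unsatisfied: (1,5), (2,2), (4,4), (6,6) — 4 in total.

4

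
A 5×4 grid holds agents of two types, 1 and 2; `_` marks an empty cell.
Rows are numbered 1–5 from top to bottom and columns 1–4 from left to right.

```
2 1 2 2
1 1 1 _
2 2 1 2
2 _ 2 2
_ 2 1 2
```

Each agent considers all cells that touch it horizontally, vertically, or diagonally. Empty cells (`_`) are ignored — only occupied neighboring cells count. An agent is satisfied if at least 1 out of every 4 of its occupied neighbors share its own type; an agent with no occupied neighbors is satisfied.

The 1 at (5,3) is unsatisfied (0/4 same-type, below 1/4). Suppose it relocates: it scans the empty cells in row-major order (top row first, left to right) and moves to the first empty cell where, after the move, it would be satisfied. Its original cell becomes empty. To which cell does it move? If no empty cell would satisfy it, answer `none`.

(2,4)

Vacating (5,3). Empty cells in order:
  (2,4): 2/5 same-type → satisfied — stop here.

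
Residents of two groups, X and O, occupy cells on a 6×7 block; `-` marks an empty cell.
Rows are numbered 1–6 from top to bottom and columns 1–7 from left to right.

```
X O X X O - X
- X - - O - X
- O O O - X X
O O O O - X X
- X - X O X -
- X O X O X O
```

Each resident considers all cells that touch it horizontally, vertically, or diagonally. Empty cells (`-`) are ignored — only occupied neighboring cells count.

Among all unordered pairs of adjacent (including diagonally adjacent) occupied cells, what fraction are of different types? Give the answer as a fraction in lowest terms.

14/31

Scan each occupied cell's neighbors to the right and below (and the two forward diagonals) so each pair is counted once.
Row 1: X(1,1)–O(1,2)≠ X(1,1)–X(2,2)= O(1,2)–X(1,3)≠ O(1,2)–X(2,2)≠ X(1,3)–X(1,4)= X(1,3)–X(2,2)= X(1,4)–O(1,5)≠ X(1,4)–O(2,5)≠ O(1,5)–O(2,5)= X(1,7)–X(2,7)=  → 5/10 unlike.
Row 2: X(2,2)–O(3,2)≠ X(2,2)–O(3,3)≠ O(2,5)–X(3,6)≠ O(2,5)–O(3,4)= X(2,7)–X(3,7)= X(2,7)–X(3,6)=  → 3/6 unlike.
Row 3: O(3,2)–O(3,3)= O(3,2)–O(4,2)= O(3,2)–O(4,3)= O(3,2)–O(4,1)= O(3,3)–O(3,4)= O(3,3)–O(4,3)= O(3,3)–O(4,4)= O(3,3)–O(4,2)= O(3,4)–O(4,4)= O(3,4)–O(4,3)= X(3,6)–X(3,7)= X(3,6)–X(4,6)= X(3,6)–X(4,7)= X(3,7)–X(4,7)= X(3,7)–X(4,6)=  → 0/15 unlike.
Row 4: O(4,1)–O(4,2)= O(4,1)–X(5,2)≠ O(4,2)–O(4,3)= O(4,2)–X(5,2)≠ O(4,3)–O(4,4)= O(4,3)–X(5,4)≠ O(4,3)–X(5,2)≠ O(4,4)–X(5,4)≠ O(4,4)–O(5,5)= X(4,6)–X(4,7)= X(4,6)–X(5,6)= X(4,6)–O(5,5)≠ X(4,7)–X(5,6)=  → 6/13 unlike.
Row 5: X(5,2)–X(6,2)= X(5,2)–O(6,3)≠ X(5,4)–O(5,5)≠ X(5,4)–X(6,4)= X(5,4)–O(6,5)≠ X(5,4)–O(6,3)≠ O(5,5)–X(5,6)≠ O(5,5)–O(6,5)= O(5,5)–X(6,6)≠ O(5,5)–X(6,4)≠ X(5,6)–X(6,6)= X(5,6)–O(6,7)≠ X(5,6)–O(6,5)≠  → 9/13 unlike.
Row 6: X(6,2)–O(6,3)≠ O(6,3)–X(6,4)≠ X(6,4)–O(6,5)≠ O(6,5)–X(6,6)≠ X(6,6)–O(6,7)≠  → 5/5 unlike.
Total adjacent occupied pairs: 62; unlike-type pairs: 28.
28/62 reduces to 14/31.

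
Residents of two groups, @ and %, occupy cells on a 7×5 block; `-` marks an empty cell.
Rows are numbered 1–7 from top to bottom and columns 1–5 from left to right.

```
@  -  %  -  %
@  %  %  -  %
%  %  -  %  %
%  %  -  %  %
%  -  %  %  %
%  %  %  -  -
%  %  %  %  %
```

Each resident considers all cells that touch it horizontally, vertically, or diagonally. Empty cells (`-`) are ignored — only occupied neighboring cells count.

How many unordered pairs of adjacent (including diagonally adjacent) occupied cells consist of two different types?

4

Scan each occupied cell's neighbors to the right and below (and the two forward diagonals) so each pair is counted once.
Row 1: @(1,1)–@(2,1)= @(1,1)–%(2,2)≠ %(1,3)–%(2,3)= %(1,3)–%(2,2)= %(1,5)–%(2,5)=  → 1/5 unlike.
Row 2: @(2,1)–%(2,2)≠ @(2,1)–%(3,1)≠ @(2,1)–%(3,2)≠ %(2,2)–%(2,3)= %(2,2)–%(3,2)= %(2,2)–%(3,1)= %(2,3)–%(3,4)= %(2,3)–%(3,2)= %(2,5)–%(3,5)= %(2,5)–%(3,4)=  → 3/10 unlike.
Row 3: %(3,1)–%(3,2)= %(3,1)–%(4,1)= %(3,1)–%(4,2)= %(3,2)–%(4,2)= %(3,2)–%(4,1)= %(3,4)–%(3,5)= %(3,4)–%(4,4)= %(3,4)–%(4,5)= %(3,5)–%(4,5)= %(3,5)–%(4,4)=  → 0/10 unlike.
Row 4: %(4,1)–%(4,2)= %(4,1)–%(5,1)= %(4,2)–%(5,3)= %(4,2)–%(5,1)= %(4,4)–%(4,5)= %(4,4)–%(5,4)= %(4,4)–%(5,5)= %(4,4)–%(5,3)= %(4,5)–%(5,5)= %(4,5)–%(5,4)=  → 0/10 unlike.
Row 5: %(5,1)–%(6,1)= %(5,1)–%(6,2)= %(5,3)–%(5,4)= %(5,3)–%(6,3)= %(5,3)–%(6,2)= %(5,4)–%(5,5)= %(5,4)–%(6,3)=  → 0/7 unlike.
Row 6: %(6,1)–%(6,2)= %(6,1)–%(7,1)= %(6,1)–%(7,2)= %(6,2)–%(6,3)= %(6,2)–%(7,2)= %(6,2)–%(7,3)= %(6,2)–%(7,1)= %(6,3)–%(7,3)= %(6,3)–%(7,4)= %(6,3)–%(7,2)=  → 0/10 unlike.
Row 7: %(7,1)–%(7,2)= %(7,2)–%(7,3)= %(7,3)–%(7,4)= %(7,4)–%(7,5)=  → 0/4 unlike.
Total adjacent occupied pairs: 56; unlike-type pairs: 4.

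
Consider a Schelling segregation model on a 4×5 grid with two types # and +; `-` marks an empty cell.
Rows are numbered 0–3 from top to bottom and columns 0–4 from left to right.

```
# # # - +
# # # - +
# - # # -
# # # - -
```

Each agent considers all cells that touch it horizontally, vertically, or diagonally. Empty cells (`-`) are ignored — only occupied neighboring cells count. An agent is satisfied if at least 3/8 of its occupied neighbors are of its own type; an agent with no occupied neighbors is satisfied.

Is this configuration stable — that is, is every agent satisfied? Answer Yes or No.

Row 0: (0,0)# 3/3 ok · (0,1)# 5/5 ok · (0,2)# 3/3 ok · (0,4)+ 1/1 ok
Row 1: (1,0)# 4/4 ok · (1,1)# 7/7 ok · (1,2)# 5/5 ok · (1,4)+ 1/2 ok
Row 2: (2,0)# 4/4 ok · (2,2)# 5/5 ok · (2,3)# 3/4 ok
Row 3: (3,0)# 2/2 ok · (3,1)# 4/4 ok · (3,2)# 3/3 ok
All meet the threshold, so the configuration is stable.

Yes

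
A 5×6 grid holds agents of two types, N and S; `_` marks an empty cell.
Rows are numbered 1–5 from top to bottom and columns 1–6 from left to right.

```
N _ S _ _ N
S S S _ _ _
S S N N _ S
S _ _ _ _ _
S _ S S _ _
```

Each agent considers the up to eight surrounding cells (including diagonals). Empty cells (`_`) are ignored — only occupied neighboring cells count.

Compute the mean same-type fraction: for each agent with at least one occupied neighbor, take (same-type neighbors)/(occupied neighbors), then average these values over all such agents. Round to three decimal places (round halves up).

(1,1)N 0/2
(1,3)S 2/2
(1,6)N — no occupied neighbors
(2,1)S 3/4
(2,2)S 5/7
(2,3)S 3/5
(3,1)S 4/4
(3,2)S 5/6
(3,3)N 1/4
(3,4)N 1/2
(3,6)S — no occupied neighbors
(4,1)S 3/3
(5,1)S 1/1
(5,3)S 1/1
(5,4)S 1/1
Sum over 13 agents: 0/2 + 2/2 + 3/4 + 5/7 + 3/5 + 4/4 + 5/6 + 1/4 + 1/2 + 3/3 + 1/1 + 1/1 + 1/1 = 1013/105; mean = 1013/105 ÷ 13 = 1013/1365 = 0.742124… → 0.742.

0.742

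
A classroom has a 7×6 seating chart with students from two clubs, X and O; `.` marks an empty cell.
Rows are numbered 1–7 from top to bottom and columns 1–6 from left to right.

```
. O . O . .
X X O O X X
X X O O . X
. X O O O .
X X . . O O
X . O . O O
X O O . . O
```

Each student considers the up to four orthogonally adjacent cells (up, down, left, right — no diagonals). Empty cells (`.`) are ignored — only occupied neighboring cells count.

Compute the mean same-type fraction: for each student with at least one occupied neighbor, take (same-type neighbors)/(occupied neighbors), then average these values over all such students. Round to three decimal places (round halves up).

Row 1: (1,2)O 0/1 · (1,4)O 1/1
Row 2: (2,1)X 2/2 · (2,2)X 2/4 · (2,3)O 2/3 · (2,4)O 3/4 · (2,5)X 1/2 · (2,6)X 2/2
Row 3: (3,1)X 2/2 · (3,2)X 3/4 · (3,3)O 3/4 · (3,4)O 3/3 · (3,6)X 1/1
Row 4: (4,2)X 2/3 · (4,3)O 2/3 · (4,4)O 3/3 · (4,5)O 2/2
Row 5: (5,1)X 2/2 · (5,2)X 2/2 · (5,5)O 3/3 · (5,6)O 2/2
Row 6: (6,1)X 2/2 · (6,3)O 1/1 · (6,5)O 2/2 · (6,6)O 3/3
Row 7: (7,1)X 1/2 · (7,2)O 1/2 · (7,3)O 2/2 · (7,6)O 1/1
Sum over 29 students: 0/1 + 1/1 + 2/2 + 2/4 + 2/3 + 3/4 + 1/2 + 2/2 + 2/2 + 3/4 + 3/4 + 3/3 + 1/1 + 2/3 + 2/3 + 3/3 + 2/2 + 2/2 + 2/2 + 3/3 + 2/2 + 2/2 + 1/1 + 2/2 + 3/3 + 1/2 + 1/2 + 2/2 + 1/1 = 97/4; mean = 97/4 ÷ 29 = 97/116 = 0.836206… → 0.836.

0.836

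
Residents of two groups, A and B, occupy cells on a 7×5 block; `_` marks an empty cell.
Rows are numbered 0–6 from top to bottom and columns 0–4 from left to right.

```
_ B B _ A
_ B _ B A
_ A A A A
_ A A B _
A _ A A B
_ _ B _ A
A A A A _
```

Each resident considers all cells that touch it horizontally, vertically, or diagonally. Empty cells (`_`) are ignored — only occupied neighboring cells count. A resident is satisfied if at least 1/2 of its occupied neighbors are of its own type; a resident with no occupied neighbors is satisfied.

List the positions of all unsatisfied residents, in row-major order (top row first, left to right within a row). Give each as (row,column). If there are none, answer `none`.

(0,1)B 2/2 satisfied
(0,2)B 3/3 satisfied
(0,4)A 1/2 satisfied
(1,1)B 2/4 satisfied
(1,3)B 1/6 not
(1,4)A 3/4 satisfied
(2,1)A 3/4 satisfied
(2,2)A 4/7 satisfied
(2,3)A 4/6 satisfied
(2,4)A 2/4 satisfied
(3,1)A 5/5 satisfied
(3,2)A 6/7 satisfied
(3,3)B 1/7 not
(4,0)A 1/1 satisfied
(4,2)A 3/5 satisfied
(4,3)A 3/6 satisfied
(4,4)B 1/3 not
(5,2)B 0/5 not
(5,4)A 2/3 satisfied
(6,0)A 1/1 satisfied
(6,1)A 2/3 satisfied
(6,2)A 2/3 satisfied
(6,3)A 2/3 satisfied

(1,3), (3,3), (4,4), (5,2)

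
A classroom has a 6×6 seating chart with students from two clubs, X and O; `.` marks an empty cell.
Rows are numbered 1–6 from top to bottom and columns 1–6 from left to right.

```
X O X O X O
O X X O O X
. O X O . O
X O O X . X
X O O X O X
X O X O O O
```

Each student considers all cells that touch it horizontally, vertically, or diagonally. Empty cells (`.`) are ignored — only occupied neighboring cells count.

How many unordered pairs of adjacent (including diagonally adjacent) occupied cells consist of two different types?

51

Scan each occupied cell's neighbors to the right and below (and the two forward diagonals) so each pair is counted once.
From row 1: 13 unlike of 21 pairs (running 13/21).
From row 2: 8 unlike of 16 pairs (running 21/37).
From row 3: 7 unlike of 11 pairs (running 28/48).
From row 4: 8 unlike of 16 pairs (running 36/64).
From row 5: 12 unlike of 21 pairs (running 48/85).
From row 6: 3 unlike of 5 pairs (running 51/90).
Total adjacent occupied pairs: 90; unlike-type pairs: 51.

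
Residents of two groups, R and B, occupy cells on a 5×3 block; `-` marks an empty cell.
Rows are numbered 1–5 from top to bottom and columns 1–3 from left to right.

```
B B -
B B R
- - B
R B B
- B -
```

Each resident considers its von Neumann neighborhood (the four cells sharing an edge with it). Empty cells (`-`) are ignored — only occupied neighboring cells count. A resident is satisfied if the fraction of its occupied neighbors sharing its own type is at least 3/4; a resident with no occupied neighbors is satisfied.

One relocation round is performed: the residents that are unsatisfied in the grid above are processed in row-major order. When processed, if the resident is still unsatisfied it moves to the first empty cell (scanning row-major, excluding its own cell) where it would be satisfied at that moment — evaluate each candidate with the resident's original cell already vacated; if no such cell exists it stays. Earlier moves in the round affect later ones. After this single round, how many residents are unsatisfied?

2

Initially unsatisfied (in order): (2,2), (2,3), (3,3), (4,1), (4,2).
  (2,2) → (3,2).
  (2,3): no empty cell satisfies it; stays.
  (3,3) → (2,2).
  (4,1): no empty cell satisfies it; stays.
  (4,2): now satisfied by earlier moves; stays.
Resulting grid:
B B -
B B R
- B -
R B B
- B -
Unsatisfied now: (2,3), (4,1).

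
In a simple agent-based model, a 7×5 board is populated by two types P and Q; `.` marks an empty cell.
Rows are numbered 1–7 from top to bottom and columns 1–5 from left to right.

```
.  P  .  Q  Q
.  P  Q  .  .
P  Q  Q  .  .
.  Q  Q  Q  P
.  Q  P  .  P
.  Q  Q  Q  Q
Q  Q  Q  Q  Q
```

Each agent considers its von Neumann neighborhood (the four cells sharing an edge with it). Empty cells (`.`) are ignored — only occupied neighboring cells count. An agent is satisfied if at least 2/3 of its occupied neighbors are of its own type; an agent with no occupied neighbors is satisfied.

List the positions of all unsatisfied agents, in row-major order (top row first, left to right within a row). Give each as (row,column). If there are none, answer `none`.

(2,2), (2,3), (3,1), (3,2), (4,4), (4,5), (5,3), (5,5)

Row 1: (1,2)P 1/1 ✓ · (1,4)Q 1/1 ✓ · (1,5)Q 1/1 ✓
Row 2: (2,2)P 1/3 ✗ · (2,3)Q 1/2 ✗
Row 3: (3,1)P 0/1 ✗ · (3,2)Q 2/4 ✗ · (3,3)Q 3/3 ✓
Row 4: (4,2)Q 3/3 ✓ · (4,3)Q 3/4 ✓ · (4,4)Q 1/2 ✗ · (4,5)P 1/2 ✗
Row 5: (5,2)Q 2/3 ✓ · (5,3)P 0/3 ✗ · (5,5)P 1/2 ✗
Row 6: (6,2)Q 3/3 ✓ · (6,3)Q 3/4 ✓ · (6,4)Q 3/3 ✓ · (6,5)Q 2/3 ✓
Row 7: (7,1)Q 1/1 ✓ · (7,2)Q 3/3 ✓ · (7,3)Q 3/3 ✓ · (7,4)Q 3/3 ✓ · (7,5)Q 2/2 ✓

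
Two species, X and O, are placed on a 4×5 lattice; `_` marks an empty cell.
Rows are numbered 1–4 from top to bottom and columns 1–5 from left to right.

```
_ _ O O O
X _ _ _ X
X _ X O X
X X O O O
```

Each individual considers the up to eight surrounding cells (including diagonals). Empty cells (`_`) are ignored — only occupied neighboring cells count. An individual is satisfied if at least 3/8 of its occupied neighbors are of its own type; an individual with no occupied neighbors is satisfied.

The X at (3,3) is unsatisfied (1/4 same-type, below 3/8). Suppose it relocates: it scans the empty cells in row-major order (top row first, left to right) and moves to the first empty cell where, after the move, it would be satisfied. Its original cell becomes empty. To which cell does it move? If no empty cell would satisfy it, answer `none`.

(1,1)

Vacating (3,3). Empty cells in order:
  (1,1): 1/1 same-type → satisfied — stop here.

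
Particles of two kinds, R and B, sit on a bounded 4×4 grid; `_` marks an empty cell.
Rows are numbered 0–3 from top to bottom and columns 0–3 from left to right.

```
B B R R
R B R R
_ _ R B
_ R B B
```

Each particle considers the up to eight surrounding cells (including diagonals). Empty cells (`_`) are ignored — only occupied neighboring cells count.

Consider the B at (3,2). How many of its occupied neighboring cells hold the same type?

2

Occupied neighbors of (3,2): (2,2)=R, (2,3)=B, (3,1)=R, (3,3)=B.
Same type (B): 2 of 4.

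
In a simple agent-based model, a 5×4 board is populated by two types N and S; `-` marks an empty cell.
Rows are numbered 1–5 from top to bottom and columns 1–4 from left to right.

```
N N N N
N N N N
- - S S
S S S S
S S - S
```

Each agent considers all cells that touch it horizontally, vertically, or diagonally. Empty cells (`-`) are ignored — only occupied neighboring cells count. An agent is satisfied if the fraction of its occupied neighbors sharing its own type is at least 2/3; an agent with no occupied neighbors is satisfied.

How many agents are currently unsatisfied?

(1,1)N 3/3 satisfied
(1,2)N 5/5 satisfied
(1,3)N 5/5 satisfied
(1,4)N 3/3 satisfied
(2,1)N 3/3 satisfied
(2,2)N 5/6 satisfied
(2,3)N 5/7 satisfied
(2,4)N 3/5 not
(3,3)S 4/7 not
(3,4)S 3/5 not
(4,1)S 3/3 satisfied
(4,2)S 5/5 satisfied
(4,3)S 6/6 satisfied
(4,4)S 4/4 satisfied
(5,1)S 3/3 satisfied
(5,2)S 4/4 satisfied
(5,4)S 2/2 satisfied
Unsatisfied: (2,4), (3,3), (3,4) — 3 in total.

3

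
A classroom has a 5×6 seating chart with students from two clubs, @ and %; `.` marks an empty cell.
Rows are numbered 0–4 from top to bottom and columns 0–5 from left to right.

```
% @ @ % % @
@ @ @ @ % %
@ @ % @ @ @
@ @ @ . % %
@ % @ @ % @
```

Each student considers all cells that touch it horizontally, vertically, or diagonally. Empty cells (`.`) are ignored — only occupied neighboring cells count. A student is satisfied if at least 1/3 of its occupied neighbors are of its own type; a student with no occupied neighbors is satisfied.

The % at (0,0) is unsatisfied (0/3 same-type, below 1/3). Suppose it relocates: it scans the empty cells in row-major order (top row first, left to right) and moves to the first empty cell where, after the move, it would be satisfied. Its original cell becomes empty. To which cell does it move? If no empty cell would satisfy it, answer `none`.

(3,3)

Vacating (0,0). Empty cells in order:
  (3,3): 3/8 same-type → satisfied — stop here.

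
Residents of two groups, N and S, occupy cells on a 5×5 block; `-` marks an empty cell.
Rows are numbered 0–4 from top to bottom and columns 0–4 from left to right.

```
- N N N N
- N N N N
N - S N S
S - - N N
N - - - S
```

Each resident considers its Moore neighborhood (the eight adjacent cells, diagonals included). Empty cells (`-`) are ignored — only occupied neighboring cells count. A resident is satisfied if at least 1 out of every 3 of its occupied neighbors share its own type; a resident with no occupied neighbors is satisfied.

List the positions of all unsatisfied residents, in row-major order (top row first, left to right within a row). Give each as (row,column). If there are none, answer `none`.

(2,2), (2,4), (3,0), (4,0), (4,4)

(0,1)N 3/3 ✓
(0,2)N 5/5 ✓
(0,3)N 5/5 ✓
(0,4)N 3/3 ✓
(1,1)N 4/5 ✓
(1,2)N 6/7 ✓
(1,3)N 6/8 ✓
(1,4)N 4/5 ✓
(2,0)N 1/2 ✓
(2,2)S 0/5 ✗
(2,3)N 5/7 ✓
(2,4)S 0/5 ✗
(3,0)S 0/2 ✗
(3,3)N 2/5 ✓
(3,4)N 2/4 ✓
(4,0)N 0/1 ✗
(4,4)S 0/2 ✗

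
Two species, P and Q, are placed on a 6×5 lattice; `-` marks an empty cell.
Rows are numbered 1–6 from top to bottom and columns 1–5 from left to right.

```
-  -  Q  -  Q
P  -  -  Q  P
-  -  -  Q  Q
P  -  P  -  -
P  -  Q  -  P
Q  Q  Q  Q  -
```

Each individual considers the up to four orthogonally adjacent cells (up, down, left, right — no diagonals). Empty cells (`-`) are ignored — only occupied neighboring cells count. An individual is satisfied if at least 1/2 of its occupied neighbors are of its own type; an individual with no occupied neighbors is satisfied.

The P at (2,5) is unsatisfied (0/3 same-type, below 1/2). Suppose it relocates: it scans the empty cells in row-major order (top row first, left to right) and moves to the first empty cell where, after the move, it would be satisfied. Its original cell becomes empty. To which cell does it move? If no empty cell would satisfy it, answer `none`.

(1,1)

Vacating (2,5). Empty cells in order:
  (1,1): 1/1 same-type → satisfied — stop here.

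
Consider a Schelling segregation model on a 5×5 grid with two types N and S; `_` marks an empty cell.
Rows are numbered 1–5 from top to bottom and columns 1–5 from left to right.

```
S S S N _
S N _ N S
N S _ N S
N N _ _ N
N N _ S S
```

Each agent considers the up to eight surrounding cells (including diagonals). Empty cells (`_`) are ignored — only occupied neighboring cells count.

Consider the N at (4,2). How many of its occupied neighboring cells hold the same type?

Occupied neighbors of (4,2): (3,1)=N, (3,2)=S, (4,1)=N, (5,1)=N, (5,2)=N.
Same type (N): 4 of 5.

4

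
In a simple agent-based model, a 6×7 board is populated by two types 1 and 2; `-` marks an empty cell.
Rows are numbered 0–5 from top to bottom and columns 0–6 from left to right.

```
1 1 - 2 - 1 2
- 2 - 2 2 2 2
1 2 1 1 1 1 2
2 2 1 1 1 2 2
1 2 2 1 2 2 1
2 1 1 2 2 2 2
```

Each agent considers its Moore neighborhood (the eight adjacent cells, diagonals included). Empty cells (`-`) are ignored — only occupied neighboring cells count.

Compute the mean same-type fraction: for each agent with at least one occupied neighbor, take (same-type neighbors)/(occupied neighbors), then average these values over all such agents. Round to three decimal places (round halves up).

0.502

Row 0: (0,0)1 1/2 · (0,1)1 1/2 · (0,3)2 2/2 · (0,5)1 0/4 · (0,6)2 2/3
Row 1: (1,1)2 1/5 · (1,3)2 2/5 · (1,4)2 3/7 · (1,5)2 4/7 · (1,6)2 3/5
Row 2: (2,0)1 0/4 · (2,1)2 3/6 · (2,2)1 3/7 · (2,3)1 5/7 · (2,4)1 4/8 · (2,5)1 2/8 · (2,6)2 4/5
Row 3: (3,0)2 3/5 · (3,1)2 4/8 · (3,2)1 4/8 · (3,3)1 6/8 · (3,4)1 5/8 · (3,5)2 4/8 · (3,6)2 3/5
Row 4: (4,0)1 1/5 · (4,1)2 4/8 · (4,2)2 3/8 · (4,3)1 4/8 · (4,4)2 5/8 · (4,5)2 6/8 · (4,6)1 0/5
Row 5: (5,0)2 1/3 · (5,1)1 2/5 · (5,2)1 2/5 · (5,3)2 3/5 · (5,4)2 4/5 · (5,5)2 4/5 · (5,6)2 2/3
Sum over 38 agents: 1/2 + 1/2 + 2/2 + 0/4 + 2/3 + 1/5 + 2/5 + 3/7 + 4/7 + 3/5 + 0/4 + 3/6 + 3/7 + 5/7 + 4/8 + 2/8 + 4/5 + 3/5 + 4/8 + 4/8 + 6/8 + 5/8 + 4/8 + 3/5 + 1/5 + 4/8 + 3/8 + 4/8 + 5/8 + 6/8 + 0/5 + 1/3 + 2/5 + 2/5 + 3/5 + 4/5 + 4/5 + 2/3 = 16031/840; mean = 16031/840 ÷ 38 = 16031/31920 = 0.502224… → 0.502.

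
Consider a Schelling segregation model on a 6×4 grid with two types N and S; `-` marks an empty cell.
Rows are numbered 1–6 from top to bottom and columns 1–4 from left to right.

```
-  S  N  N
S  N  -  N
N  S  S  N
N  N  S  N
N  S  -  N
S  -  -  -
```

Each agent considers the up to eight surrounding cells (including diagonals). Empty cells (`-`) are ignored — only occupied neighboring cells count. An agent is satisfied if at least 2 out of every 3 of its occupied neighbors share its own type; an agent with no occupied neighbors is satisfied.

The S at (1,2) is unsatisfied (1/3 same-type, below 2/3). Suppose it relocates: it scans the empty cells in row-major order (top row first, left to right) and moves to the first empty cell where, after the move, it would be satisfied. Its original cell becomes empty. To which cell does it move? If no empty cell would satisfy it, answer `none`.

Vacating (1,2). Empty cells in order:
  (1,1): 1/2 same-type → still unsatisfied.
  (2,3): 2/7 same-type → still unsatisfied.
  (5,3): 2/5 same-type → still unsatisfied.
  (6,2): 2/3 same-type → satisfied — stop here.

(6,2)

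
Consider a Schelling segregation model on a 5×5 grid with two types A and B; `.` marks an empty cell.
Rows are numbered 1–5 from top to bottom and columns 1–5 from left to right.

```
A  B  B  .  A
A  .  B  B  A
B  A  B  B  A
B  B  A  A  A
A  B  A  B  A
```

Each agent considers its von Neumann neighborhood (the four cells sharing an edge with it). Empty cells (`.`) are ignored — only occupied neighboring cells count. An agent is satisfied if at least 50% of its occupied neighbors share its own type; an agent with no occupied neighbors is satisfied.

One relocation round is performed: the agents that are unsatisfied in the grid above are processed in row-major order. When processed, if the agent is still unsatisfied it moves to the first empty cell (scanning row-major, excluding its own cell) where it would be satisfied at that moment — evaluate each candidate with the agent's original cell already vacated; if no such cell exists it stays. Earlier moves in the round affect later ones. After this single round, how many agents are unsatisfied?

3

Initially unsatisfied (in order): (3,1), (3,2), (5,1), (5,2), (5,3), (5,4).
  (3,1) → (1,4).
  (3,2) → (3,1).
  (5,1): no empty cell satisfies it; stays.
  (5,2) → (2,2).
  (5,3): now satisfied by earlier moves; stays.
  (5,4) → (3,2).
Resulting grid:
A B B B A
A B B B A
A B B B A
B B A A A
A . A . A
Unsatisfied now: (3,1), (4,1), (5,1).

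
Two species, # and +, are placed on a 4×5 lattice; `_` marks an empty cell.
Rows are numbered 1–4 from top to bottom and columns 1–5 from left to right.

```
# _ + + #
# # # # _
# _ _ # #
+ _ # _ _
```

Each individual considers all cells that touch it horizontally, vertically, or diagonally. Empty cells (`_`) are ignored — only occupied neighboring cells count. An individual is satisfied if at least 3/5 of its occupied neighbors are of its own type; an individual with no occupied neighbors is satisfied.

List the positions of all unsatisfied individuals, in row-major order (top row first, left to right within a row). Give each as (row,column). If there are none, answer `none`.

Row 1: (1,1)# 2/2 satisfied · (1,3)+ 1/4 not · (1,4)+ 1/4 not · (1,5)# 1/2 not
Row 2: (2,1)# 3/3 satisfied · (2,2)# 4/5 satisfied · (2,3)# 3/5 satisfied · (2,4)# 4/6 satisfied
Row 3: (3,1)# 2/3 satisfied · (3,4)# 4/4 satisfied · (3,5)# 2/2 satisfied
Row 4: (4,1)+ 0/1 not · (4,3)# 1/1 satisfied

(1,3), (1,4), (1,5), (4,1)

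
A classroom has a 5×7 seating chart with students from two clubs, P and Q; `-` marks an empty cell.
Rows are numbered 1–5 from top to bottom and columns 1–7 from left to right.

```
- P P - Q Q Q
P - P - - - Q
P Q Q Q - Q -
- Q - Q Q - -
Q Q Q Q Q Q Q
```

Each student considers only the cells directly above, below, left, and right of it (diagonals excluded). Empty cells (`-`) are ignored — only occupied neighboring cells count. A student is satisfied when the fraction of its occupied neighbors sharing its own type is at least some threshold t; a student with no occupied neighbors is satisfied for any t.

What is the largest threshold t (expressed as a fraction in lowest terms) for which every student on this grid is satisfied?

1/2

(1,2)P 1/1
(1,3)P 2/2
(1,5)Q 1/1
(1,6)Q 2/2
(1,7)Q 2/2
(2,1)P 1/1
(2,3)P 1/2
(2,7)Q 1/1
(3,1)P 1/2
(3,2)Q 2/3
(3,3)Q 2/3
(3,4)Q 2/2
(3,6)Q — no occupied neighbors
(4,2)Q 2/2
(4,4)Q 3/3
(4,5)Q 2/2
(5,1)Q 1/1
(5,2)Q 3/3
(5,3)Q 2/2
(5,4)Q 3/3
(5,5)Q 3/3
(5,6)Q 2/2
(5,7)Q 1/1
The smallest same-type fraction is 1/2 at (2,3), which reduces to 1/2. Any threshold above that leaves this student unsatisfied.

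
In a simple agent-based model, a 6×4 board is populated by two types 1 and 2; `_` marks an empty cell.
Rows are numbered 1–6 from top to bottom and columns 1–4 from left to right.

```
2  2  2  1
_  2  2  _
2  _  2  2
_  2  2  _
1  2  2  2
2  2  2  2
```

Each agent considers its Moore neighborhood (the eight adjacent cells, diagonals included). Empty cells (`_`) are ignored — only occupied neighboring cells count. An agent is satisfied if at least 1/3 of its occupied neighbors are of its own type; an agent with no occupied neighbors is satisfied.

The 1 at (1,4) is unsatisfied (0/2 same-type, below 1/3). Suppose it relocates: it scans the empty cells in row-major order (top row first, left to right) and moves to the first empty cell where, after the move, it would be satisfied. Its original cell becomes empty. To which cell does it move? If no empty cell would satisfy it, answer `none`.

Vacating (1,4). Empty cells in order:
  (2,1): 0/4 same-type → still unsatisfied.
  (2,4): 0/4 same-type → still unsatisfied.
  (3,2): 0/6 same-type → still unsatisfied.
  (4,1): 1/4 same-type → still unsatisfied.
  (4,4): 0/5 same-type → still unsatisfied.

none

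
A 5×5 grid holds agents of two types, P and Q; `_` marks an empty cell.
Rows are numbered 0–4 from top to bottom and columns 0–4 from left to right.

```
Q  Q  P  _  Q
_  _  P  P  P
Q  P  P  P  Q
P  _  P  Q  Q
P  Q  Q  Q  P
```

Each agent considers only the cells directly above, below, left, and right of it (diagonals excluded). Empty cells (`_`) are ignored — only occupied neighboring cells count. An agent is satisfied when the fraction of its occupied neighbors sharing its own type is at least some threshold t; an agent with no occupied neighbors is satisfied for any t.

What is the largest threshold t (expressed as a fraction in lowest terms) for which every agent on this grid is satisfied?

Row 0: (0,0)Q 1/1 · (0,1)Q 1/2 · (0,2)P 1/2 · (0,4)Q 0/1
Row 1: (1,2)P 3/3 · (1,3)P 3/3 · (1,4)P 1/3
Row 2: (2,0)Q 0/2 · (2,1)P 1/2 · (2,2)P 4/4 · (2,3)P 2/4 · (2,4)Q 1/3
Row 3: (3,0)P 1/2 · (3,2)P 1/3 · (3,3)Q 2/4 · (3,4)Q 2/3
Row 4: (4,0)P 1/2 · (4,1)Q 1/2 · (4,2)Q 2/3 · (4,3)Q 2/3 · (4,4)P 0/2
The smallest same-type fraction is 0/1 at (0,4), which reduces to 0/1. Any threshold above that leaves this agent unsatisfied.

0/1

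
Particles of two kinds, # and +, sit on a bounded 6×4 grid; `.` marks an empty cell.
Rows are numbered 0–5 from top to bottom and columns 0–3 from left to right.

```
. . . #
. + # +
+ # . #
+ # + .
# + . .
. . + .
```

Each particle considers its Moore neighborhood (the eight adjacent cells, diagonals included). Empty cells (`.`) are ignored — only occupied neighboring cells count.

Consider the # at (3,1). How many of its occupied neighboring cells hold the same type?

Occupied neighbors of (3,1): (2,0)=+, (2,1)=#, (3,0)=+, (3,2)=+, (4,0)=#, (4,1)=+.
Same type (#): 2 of 6.

2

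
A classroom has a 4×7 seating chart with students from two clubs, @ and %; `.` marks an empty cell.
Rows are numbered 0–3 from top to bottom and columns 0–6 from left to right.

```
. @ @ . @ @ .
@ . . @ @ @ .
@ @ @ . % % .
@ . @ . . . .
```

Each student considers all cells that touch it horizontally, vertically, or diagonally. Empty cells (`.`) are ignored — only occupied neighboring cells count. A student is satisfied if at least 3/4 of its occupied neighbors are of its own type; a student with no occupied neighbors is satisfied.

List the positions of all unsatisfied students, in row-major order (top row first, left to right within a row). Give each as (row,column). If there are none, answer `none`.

(1,4), (1,5), (2,4), (2,5)

Row 0: (0,1)@ 2/2 satisfied · (0,2)@ 2/2 satisfied · (0,4)@ 4/4 satisfied · (0,5)@ 3/3 satisfied
Row 1: (1,0)@ 3/3 satisfied · (1,3)@ 4/5 satisfied · (1,4)@ 4/6 not · (1,5)@ 3/5 not
Row 2: (2,0)@ 3/3 satisfied · (2,1)@ 5/5 satisfied · (2,2)@ 3/3 satisfied · (2,4)% 1/4 not · (2,5)% 1/3 not
Row 3: (3,0)@ 2/2 satisfied · (3,2)@ 2/2 satisfied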